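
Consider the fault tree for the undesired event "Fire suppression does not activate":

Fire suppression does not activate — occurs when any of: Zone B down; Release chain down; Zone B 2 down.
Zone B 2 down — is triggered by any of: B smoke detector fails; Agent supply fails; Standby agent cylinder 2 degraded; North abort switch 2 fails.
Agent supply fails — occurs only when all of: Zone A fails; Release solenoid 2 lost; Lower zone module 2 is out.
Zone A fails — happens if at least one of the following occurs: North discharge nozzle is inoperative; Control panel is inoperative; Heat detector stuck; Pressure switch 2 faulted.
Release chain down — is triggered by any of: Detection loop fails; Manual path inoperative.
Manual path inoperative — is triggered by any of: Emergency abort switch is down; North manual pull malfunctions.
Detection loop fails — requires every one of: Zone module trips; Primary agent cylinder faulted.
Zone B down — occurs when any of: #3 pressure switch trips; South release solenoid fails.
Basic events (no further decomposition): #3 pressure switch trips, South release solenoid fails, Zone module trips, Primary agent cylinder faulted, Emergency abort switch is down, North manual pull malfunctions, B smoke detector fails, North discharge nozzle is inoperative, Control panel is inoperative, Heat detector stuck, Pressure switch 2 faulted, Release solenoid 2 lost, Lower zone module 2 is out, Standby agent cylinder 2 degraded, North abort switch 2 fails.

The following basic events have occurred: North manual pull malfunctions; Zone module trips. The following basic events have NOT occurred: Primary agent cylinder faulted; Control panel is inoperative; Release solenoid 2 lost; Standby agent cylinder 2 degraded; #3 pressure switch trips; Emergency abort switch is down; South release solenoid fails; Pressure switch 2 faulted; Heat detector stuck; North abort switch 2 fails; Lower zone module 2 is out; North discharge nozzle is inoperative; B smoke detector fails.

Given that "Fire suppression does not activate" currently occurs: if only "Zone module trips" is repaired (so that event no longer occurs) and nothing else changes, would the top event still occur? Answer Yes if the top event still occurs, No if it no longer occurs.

Yes

Counterfactual: set "Zone module trips" to not occurred.
Zone B down [OR]: #3 pressure switch trips=not, South release solenoid fails=not → no input occurs → does not occur.
Detection loop fails [AND]: Zone module trips=not, Primary agent cylinder faulted=not → not all inputs occur → does not occur.
Manual path inoperative [OR]: Emergency abort switch is down=not, North manual pull malfunctions=occurs → at least one input occurs → occurs.
Release chain down [OR]: Detection loop fails=not, Manual path inoperative=occurs → at least one input occurs → occurs.
Zone A fails [OR]: North discharge nozzle is inoperative=not, Control panel is inoperative=not, Heat detector stuck=not, Pressure switch 2 faulted=not → no input occurs → does not occur.
Agent supply fails [AND]: Zone A fails=not, Release solenoid 2 lost=not, Lower zone module 2 is out=not → not all inputs occur → does not occur.
Zone B 2 down [OR]: B smoke detector fails=not, Agent supply fails=not, Standby agent cylinder 2 degraded=not, North abort switch 2 fails=not → no input occurs → does not occur.
Fire suppression does not activate [OR]: Zone B down=not, Release chain down=occurs, Zone B 2 down=not → at least one input occurs → occurs.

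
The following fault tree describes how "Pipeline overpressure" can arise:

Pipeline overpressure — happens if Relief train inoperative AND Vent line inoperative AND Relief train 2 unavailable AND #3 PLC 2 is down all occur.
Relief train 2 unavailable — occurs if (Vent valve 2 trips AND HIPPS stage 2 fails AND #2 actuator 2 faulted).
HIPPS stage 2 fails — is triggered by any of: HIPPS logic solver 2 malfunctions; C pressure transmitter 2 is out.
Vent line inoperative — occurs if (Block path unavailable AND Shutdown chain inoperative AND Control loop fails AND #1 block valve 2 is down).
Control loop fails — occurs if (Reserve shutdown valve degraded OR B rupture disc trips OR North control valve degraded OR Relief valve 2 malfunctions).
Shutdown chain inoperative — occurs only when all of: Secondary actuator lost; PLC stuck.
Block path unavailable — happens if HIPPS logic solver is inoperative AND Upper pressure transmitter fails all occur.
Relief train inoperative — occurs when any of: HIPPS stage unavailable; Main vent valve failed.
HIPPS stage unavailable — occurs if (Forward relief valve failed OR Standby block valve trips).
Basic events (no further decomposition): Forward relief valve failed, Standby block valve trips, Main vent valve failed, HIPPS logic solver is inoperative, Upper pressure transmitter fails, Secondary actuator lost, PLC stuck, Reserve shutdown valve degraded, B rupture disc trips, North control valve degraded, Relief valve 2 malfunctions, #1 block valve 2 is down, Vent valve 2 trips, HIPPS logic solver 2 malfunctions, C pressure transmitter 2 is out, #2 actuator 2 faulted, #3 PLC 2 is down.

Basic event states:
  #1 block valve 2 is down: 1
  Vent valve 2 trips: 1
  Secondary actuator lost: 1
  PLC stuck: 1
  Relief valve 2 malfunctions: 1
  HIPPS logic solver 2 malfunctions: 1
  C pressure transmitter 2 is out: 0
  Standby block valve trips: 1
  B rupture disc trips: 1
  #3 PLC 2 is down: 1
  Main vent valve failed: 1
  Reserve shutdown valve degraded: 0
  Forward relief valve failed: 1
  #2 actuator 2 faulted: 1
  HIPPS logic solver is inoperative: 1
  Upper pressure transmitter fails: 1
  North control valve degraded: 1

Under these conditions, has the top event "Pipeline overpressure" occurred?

Yes

HIPPS stage unavailable [OR]: Forward relief valve failed=occurs, Standby block valve trips=occurs → at least one input occurs → occurs.
Relief train inoperative [OR]: HIPPS stage unavailable=occurs, Main vent valve failed=occurs → at least one input occurs → occurs.
Block path unavailable [AND]: HIPPS logic solver is inoperative=occurs, Upper pressure transmitter fails=occurs → all inputs occur → occurs.
Shutdown chain inoperative [AND]: Secondary actuator lost=occurs, PLC stuck=occurs → all inputs occur → occurs.
Control loop fails [OR]: Reserve shutdown valve degraded=not, B rupture disc trips=occurs, North control valve degraded=occurs, Relief valve 2 malfunctions=occurs → at least one input occurs → occurs.
Vent line inoperative [AND]: Block path unavailable=occurs, Shutdown chain inoperative=occurs, Control loop fails=occurs, #1 block valve 2 is down=occurs → all inputs occur → occurs.
HIPPS stage 2 fails [OR]: HIPPS logic solver 2 malfunctions=occurs, C pressure transmitter 2 is out=not → at least one input occurs → occurs.
Relief train 2 unavailable [AND]: Vent valve 2 trips=occurs, HIPPS stage 2 fails=occurs, #2 actuator 2 faulted=occurs → all inputs occur → occurs.
Pipeline overpressure [AND]: Relief train inoperative=occurs, Vent line inoperative=occurs, Relief train 2 unavailable=occurs, #3 PLC 2 is down=occurs → all inputs occur → occurs.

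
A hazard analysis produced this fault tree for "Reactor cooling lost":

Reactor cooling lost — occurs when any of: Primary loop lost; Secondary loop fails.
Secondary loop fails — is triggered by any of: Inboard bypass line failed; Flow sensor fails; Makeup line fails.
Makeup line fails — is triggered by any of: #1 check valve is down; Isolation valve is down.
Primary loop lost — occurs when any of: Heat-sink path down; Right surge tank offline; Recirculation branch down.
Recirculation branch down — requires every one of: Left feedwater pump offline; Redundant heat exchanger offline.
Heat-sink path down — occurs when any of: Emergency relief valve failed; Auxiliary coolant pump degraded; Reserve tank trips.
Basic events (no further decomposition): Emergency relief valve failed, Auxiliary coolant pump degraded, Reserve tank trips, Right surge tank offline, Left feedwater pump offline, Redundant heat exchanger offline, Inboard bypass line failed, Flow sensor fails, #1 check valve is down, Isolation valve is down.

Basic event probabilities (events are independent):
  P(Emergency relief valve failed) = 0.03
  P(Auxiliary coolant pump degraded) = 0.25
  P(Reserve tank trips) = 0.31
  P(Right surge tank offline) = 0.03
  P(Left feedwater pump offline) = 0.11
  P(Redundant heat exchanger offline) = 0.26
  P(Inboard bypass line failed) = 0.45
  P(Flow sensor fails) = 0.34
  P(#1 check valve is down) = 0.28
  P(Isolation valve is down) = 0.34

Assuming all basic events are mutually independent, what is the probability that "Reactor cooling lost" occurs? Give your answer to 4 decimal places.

P(Heat-sink path down) [OR] = 1 − (1−0.03) × (1−0.25) × (1−0.31) = 0.498025
P(Recirculation branch down) [AND] = 0.11 × 0.26 = 0.028600
P(Primary loop lost) [OR] = 1 − (1−0.498025) × (1−0.03) × (1−0.028600) = 0.527010
P(Makeup line fails) [OR] = 1 − (1−0.28) × (1−0.34) = 0.524800
P(Secondary loop fails) [OR] = 1 − (1−0.45) × (1−0.34) × (1−0.524800) = 0.827502
P(Reactor cooling lost) [OR] = 1 − (1−0.527010) × (1−0.827502) = 0.918410
Rounded to 4 decimal places: P(Reactor cooling lost) ≈ 0.9184.

0.9184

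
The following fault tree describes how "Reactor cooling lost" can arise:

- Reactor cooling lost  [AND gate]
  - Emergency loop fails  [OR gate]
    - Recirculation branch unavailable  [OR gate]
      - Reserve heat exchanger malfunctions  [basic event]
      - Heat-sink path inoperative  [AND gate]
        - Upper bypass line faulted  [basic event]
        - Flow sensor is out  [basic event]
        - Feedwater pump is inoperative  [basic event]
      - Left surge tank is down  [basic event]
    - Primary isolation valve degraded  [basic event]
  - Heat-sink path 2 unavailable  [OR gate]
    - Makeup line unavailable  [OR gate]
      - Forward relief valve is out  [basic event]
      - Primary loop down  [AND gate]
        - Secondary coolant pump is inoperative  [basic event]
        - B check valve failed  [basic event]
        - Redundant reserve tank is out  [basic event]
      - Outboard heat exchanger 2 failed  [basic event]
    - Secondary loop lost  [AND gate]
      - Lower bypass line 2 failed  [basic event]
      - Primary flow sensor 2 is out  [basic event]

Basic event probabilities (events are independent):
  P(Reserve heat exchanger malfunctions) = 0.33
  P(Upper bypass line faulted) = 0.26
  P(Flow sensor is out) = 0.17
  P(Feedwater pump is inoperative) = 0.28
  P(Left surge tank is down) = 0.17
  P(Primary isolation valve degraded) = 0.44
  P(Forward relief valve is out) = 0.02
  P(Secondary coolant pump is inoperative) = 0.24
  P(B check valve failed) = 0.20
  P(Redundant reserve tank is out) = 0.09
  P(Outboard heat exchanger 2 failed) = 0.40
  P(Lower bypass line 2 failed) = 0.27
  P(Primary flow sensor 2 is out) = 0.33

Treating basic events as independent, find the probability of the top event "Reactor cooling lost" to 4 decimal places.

P(Heat-sink path inoperative) [AND] = 0.26 × 0.17 × 0.28 = 0.012376
P(Recirculation branch unavailable) [OR] = 1 − (1−0.33) × (1−0.012376) × (1−0.17) = 0.450782
P(Emergency loop fails) [OR] = 1 − (1−0.450782) × (1−0.44) = 0.692438
P(Primary loop down) [AND] = 0.24 × 0.20 × 0.09 = 0.004320
P(Makeup line unavailable) [OR] = 1 − (1−0.02) × (1−0.004320) × (1−0.40) = 0.414540
P(Secondary loop lost) [AND] = 0.27 × 0.33 = 0.089100
P(Heat-sink path 2 unavailable) [OR] = 1 − (1−0.414540) × (1−0.089100) = 0.466704
P(Reactor cooling lost) [AND] = 0.692438 × 0.466704 = 0.323164
Rounded to 4 decimal places: P(Reactor cooling lost) ≈ 0.3232.

0.3232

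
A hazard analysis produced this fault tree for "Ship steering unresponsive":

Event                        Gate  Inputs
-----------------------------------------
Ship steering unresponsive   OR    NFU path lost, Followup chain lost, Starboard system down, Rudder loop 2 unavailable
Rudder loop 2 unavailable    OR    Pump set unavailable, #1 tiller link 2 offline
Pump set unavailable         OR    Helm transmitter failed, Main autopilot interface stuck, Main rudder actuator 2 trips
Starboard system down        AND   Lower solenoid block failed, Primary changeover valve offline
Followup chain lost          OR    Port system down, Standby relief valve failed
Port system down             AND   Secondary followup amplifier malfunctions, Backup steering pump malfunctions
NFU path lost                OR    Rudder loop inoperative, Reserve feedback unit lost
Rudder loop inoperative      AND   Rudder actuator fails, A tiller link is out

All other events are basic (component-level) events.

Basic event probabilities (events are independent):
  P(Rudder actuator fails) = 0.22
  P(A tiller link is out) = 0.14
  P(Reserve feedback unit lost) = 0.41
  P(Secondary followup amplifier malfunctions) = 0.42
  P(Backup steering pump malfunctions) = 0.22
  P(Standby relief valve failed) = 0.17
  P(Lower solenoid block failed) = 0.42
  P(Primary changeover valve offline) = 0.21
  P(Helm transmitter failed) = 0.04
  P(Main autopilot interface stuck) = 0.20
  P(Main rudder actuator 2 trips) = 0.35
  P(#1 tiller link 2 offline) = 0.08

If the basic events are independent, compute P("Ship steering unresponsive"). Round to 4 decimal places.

0.8196

P(Rudder loop inoperative) [AND] = 0.22 × 0.14 = 0.030800
P(NFU path lost) [OR] = 1 − (1−0.030800) × (1−0.41) = 0.428172
P(Port system down) [AND] = 0.42 × 0.22 = 0.092400
P(Followup chain lost) [OR] = 1 − (1−0.092400) × (1−0.17) = 0.246692
P(Starboard system down) [AND] = 0.42 × 0.21 = 0.088200
P(Pump set unavailable) [OR] = 1 − (1−0.04) × (1−0.20) × (1−0.35) = 0.500800
P(Rudder loop 2 unavailable) [OR] = 1 − (1−0.500800) × (1−0.08) = 0.540736
P(Ship steering unresponsive) [OR] = 1 − (1−0.428172) × (1−0.246692) × (1−0.088200) × (1−0.540736) = 0.819615
Rounded to 4 decimal places: P(Ship steering unresponsive) ≈ 0.8196.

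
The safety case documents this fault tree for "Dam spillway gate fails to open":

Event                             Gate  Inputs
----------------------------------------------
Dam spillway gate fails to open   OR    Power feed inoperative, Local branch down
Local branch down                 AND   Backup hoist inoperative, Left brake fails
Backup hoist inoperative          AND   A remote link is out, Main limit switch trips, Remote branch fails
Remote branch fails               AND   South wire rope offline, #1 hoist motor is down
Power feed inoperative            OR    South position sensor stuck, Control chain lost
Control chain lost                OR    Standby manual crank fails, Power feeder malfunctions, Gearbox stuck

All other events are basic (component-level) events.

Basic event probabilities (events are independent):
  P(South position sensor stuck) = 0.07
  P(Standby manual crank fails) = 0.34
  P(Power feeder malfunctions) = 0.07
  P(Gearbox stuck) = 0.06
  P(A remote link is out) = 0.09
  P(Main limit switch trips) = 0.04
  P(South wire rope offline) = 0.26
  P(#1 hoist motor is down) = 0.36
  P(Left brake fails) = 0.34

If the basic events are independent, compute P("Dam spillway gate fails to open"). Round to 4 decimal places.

0.4635

P(Control chain lost) [OR] = 1 − (1−0.34) × (1−0.07) × (1−0.06) = 0.423028
P(Power feed inoperative) [OR] = 1 − (1−0.07) × (1−0.423028) = 0.463416
P(Remote branch fails) [AND] = 0.26 × 0.36 = 0.093600
P(Backup hoist inoperative) [AND] = 0.09 × 0.04 × 0.093600 = 0.000337
P(Local branch down) [AND] = 0.000337 × 0.34 = 0.000115
P(Dam spillway gate fails to open) [OR] = 1 − (1−0.463416) × (1−0.000115) = 0.463478
Rounded to 4 decimal places: P(Dam spillway gate fails to open) ≈ 0.4635.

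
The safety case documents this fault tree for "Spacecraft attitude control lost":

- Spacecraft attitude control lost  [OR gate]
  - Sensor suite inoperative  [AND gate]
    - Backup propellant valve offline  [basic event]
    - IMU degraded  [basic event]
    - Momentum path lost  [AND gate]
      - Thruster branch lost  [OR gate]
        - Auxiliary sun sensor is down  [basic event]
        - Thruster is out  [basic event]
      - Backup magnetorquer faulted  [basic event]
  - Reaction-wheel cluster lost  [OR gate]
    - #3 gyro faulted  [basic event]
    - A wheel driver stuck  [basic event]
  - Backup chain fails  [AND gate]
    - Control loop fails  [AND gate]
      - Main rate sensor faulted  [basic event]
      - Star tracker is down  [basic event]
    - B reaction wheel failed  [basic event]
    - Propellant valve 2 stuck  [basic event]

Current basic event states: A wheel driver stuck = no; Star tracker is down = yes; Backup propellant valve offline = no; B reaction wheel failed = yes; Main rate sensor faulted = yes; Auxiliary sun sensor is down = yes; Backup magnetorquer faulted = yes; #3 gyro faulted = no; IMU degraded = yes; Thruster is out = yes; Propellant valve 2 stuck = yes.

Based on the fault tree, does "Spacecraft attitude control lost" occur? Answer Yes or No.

Thruster branch lost [OR]: Auxiliary sun sensor is down=occurs, Thruster is out=occurs → at least one input occurs → occurs.
Momentum path lost [AND]: Thruster branch lost=occurs, Backup magnetorquer faulted=occurs → all inputs occur → occurs.
Sensor suite inoperative [AND]: Backup propellant valve offline=not, IMU degraded=occurs, Momentum path lost=occurs → not all inputs occur → does not occur.
Reaction-wheel cluster lost [OR]: #3 gyro faulted=not, A wheel driver stuck=not → no input occurs → does not occur.
Control loop fails [AND]: Main rate sensor faulted=occurs, Star tracker is down=occurs → all inputs occur → occurs.
Backup chain fails [AND]: Control loop fails=occurs, B reaction wheel failed=occurs, Propellant valve 2 stuck=occurs → all inputs occur → occurs.
Spacecraft attitude control lost [OR]: Sensor suite inoperative=not, Reaction-wheel cluster lost=not, Backup chain fails=occurs → at least one input occurs → occurs.

Yes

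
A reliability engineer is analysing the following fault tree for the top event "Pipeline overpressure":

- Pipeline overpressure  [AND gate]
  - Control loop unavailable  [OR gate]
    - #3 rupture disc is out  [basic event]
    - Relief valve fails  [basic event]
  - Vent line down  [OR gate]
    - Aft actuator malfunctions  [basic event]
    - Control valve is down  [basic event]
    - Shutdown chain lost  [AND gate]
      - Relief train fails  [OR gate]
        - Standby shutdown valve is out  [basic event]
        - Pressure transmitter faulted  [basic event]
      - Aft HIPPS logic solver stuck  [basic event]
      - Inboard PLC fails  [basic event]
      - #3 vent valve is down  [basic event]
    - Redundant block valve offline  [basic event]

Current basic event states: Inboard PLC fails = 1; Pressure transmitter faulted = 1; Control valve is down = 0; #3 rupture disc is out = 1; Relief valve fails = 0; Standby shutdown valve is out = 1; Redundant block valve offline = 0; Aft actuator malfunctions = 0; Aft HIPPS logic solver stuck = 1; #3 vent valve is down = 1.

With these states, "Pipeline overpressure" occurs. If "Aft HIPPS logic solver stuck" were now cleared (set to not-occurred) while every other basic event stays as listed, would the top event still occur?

Counterfactual: set "Aft HIPPS logic solver stuck" to not occurred.
Control loop unavailable [OR]: #3 rupture disc is out=occurs, Relief valve fails=not → at least one input occurs → occurs.
Relief train fails [OR]: Standby shutdown valve is out=occurs, Pressure transmitter faulted=occurs → at least one input occurs → occurs.
Shutdown chain lost [AND]: Relief train fails=occurs, Aft HIPPS logic solver stuck=not, Inboard PLC fails=occurs, #3 vent valve is down=occurs → not all inputs occur → does not occur.
Vent line down [OR]: Aft actuator malfunctions=not, Control valve is down=not, Shutdown chain lost=not, Redundant block valve offline=not → no input occurs → does not occur.
Pipeline overpressure [AND]: Control loop unavailable=occurs, Vent line down=not → not all inputs occur → does not occur.

No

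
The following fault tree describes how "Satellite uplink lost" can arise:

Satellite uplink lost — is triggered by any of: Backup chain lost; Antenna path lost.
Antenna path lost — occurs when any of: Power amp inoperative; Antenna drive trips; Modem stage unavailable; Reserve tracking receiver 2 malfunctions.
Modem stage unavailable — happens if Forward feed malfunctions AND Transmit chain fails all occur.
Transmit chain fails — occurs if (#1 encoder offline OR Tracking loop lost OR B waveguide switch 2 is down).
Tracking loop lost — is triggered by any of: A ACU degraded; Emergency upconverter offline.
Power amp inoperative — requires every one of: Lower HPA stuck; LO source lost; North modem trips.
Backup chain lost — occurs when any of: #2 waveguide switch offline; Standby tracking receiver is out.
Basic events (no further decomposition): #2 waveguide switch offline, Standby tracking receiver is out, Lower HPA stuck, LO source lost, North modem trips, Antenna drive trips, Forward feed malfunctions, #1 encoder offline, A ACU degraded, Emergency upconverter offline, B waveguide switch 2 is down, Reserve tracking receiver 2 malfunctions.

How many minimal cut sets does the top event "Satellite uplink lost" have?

Backup chain lost [OR]: union of children's cut sets → 2 cut set(s).
Power amp inoperative [AND]: one cut set from each child combined → 1 × 1 × 1 = 1 cut set(s).
Tracking loop lost [OR]: union of children's cut sets → 2 cut set(s).
Transmit chain fails [OR]: union of children's cut sets → 4 cut set(s).
Modem stage unavailable [AND]: one cut set from each child combined → 1 × 4 = 4 cut set(s).
Antenna path lost [OR]: union of children's cut sets → 7 cut set(s).
Satellite uplink lost [OR]: union of children's cut sets → 9 cut set(s).
Minimal cut sets: {#2 waveguide switch offline}; {Standby tracking receiver is out}; {LO source lost, Lower HPA stuck, North modem trips}; {Antenna drive trips}; {#1 encoder offline, Forward feed malfunctions}; {A ACU degraded, Forward feed malfunctions}; {Emergency upconverter offline, Forward feed malfunctions}; {B waveguide switch 2 is down, Forward feed malfunctions}; {Reserve tracking receiver 2 malfunctions}.

9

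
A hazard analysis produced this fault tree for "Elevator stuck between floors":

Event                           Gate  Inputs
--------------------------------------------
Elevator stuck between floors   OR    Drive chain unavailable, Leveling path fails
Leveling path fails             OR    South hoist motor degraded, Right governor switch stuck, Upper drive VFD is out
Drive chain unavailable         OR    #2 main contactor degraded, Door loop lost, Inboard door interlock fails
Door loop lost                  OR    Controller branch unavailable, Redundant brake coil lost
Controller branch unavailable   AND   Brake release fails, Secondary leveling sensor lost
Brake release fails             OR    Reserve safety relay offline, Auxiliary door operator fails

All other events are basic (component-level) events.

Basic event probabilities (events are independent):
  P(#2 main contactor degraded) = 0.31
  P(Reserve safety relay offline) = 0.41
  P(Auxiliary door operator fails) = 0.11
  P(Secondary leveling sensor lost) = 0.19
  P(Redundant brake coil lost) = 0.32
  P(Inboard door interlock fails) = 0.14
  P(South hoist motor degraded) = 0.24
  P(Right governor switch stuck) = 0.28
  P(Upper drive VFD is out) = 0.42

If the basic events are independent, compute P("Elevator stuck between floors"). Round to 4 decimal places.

P(Brake release fails) [OR] = 1 − (1−0.41) × (1−0.11) = 0.474900
P(Controller branch unavailable) [AND] = 0.474900 × 0.19 = 0.090231
P(Door loop lost) [OR] = 1 − (1−0.090231) × (1−0.32) = 0.381357
P(Drive chain unavailable) [OR] = 1 − (1−0.31) × (1−0.381357) × (1−0.14) = 0.632897
P(Leveling path fails) [OR] = 1 − (1−0.24) × (1−0.28) × (1−0.42) = 0.682624
P(Elevator stuck between floors) [OR] = 1 − (1−0.632897) × (1−0.682624) = 0.883490
Rounded to 4 decimal places: P(Elevator stuck between floors) ≈ 0.8835.

0.8835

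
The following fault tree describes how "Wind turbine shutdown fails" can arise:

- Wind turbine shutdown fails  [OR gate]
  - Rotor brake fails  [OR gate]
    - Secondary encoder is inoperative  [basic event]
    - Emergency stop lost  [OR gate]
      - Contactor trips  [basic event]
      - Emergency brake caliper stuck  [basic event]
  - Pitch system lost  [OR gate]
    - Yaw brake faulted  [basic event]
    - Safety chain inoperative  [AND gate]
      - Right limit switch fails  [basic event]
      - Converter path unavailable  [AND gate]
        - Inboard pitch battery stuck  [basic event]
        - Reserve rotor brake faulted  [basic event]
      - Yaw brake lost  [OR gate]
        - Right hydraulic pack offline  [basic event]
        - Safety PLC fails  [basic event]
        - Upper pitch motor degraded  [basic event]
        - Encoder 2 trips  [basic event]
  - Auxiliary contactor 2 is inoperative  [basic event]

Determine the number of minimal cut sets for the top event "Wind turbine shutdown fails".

9

Emergency stop lost [OR]: union of children's cut sets → 2 cut set(s).
Rotor brake fails [OR]: union of children's cut sets → 3 cut set(s).
Converter path unavailable [AND]: one cut set from each child combined → 1 × 1 = 1 cut set(s).
Yaw brake lost [OR]: union of children's cut sets → 4 cut set(s).
Safety chain inoperative [AND]: one cut set from each child combined → 1 × 1 × 4 = 4 cut set(s).
Pitch system lost [OR]: union of children's cut sets → 5 cut set(s).
Wind turbine shutdown fails [OR]: union of children's cut sets → 9 cut set(s).
Minimal cut sets: {Secondary encoder is inoperative}; {Contactor trips}; {Emergency brake caliper stuck}; {Yaw brake faulted}; {Inboard pitch battery stuck, Reserve rotor brake faulted, Right hydraulic pack offline, Right limit switch fails}; {Inboard pitch battery stuck, Reserve rotor brake faulted, Right limit switch fails, Safety PLC fails}; {Inboard pitch battery stuck, Reserve rotor brake faulted, Right limit switch fails, Upper pitch motor degraded}; {Encoder 2 trips, Inboard pitch battery stuck, Reserve rotor brake faulted, Right limit switch fails}; {Auxiliary contactor 2 is inoperative}.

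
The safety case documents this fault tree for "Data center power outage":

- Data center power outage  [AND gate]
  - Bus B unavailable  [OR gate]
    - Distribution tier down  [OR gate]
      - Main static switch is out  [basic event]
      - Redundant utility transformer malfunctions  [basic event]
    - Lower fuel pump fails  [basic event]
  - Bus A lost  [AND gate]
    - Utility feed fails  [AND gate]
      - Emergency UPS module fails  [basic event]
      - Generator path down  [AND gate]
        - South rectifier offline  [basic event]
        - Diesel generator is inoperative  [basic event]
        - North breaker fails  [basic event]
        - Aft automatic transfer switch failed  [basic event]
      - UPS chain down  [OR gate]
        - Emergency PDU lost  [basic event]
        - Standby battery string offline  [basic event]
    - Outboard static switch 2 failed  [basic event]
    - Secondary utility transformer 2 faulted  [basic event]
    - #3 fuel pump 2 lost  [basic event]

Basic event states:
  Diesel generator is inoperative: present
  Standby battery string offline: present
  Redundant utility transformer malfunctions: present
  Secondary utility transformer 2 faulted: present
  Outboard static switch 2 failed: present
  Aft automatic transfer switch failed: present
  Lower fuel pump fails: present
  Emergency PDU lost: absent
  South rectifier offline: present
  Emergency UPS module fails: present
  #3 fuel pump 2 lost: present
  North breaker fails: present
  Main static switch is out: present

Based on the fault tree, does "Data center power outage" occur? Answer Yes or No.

Distribution tier down [OR]: Main static switch is out=occurs, Redundant utility transformer malfunctions=occurs → at least one input occurs → occurs.
Bus B unavailable [OR]: Distribution tier down=occurs, Lower fuel pump fails=occurs → at least one input occurs → occurs.
Generator path down [AND]: South rectifier offline=occurs, Diesel generator is inoperative=occurs, North breaker fails=occurs, Aft automatic transfer switch failed=occurs → all inputs occur → occurs.
UPS chain down [OR]: Emergency PDU lost=not, Standby battery string offline=occurs → at least one input occurs → occurs.
Utility feed fails [AND]: Emergency UPS module fails=occurs, Generator path down=occurs, UPS chain down=occurs → all inputs occur → occurs.
Bus A lost [AND]: Utility feed fails=occurs, Outboard static switch 2 failed=occurs, Secondary utility transformer 2 faulted=occurs, #3 fuel pump 2 lost=occurs → all inputs occur → occurs.
Data center power outage [AND]: Bus B unavailable=occurs, Bus A lost=occurs → all inputs occur → occurs.

Yes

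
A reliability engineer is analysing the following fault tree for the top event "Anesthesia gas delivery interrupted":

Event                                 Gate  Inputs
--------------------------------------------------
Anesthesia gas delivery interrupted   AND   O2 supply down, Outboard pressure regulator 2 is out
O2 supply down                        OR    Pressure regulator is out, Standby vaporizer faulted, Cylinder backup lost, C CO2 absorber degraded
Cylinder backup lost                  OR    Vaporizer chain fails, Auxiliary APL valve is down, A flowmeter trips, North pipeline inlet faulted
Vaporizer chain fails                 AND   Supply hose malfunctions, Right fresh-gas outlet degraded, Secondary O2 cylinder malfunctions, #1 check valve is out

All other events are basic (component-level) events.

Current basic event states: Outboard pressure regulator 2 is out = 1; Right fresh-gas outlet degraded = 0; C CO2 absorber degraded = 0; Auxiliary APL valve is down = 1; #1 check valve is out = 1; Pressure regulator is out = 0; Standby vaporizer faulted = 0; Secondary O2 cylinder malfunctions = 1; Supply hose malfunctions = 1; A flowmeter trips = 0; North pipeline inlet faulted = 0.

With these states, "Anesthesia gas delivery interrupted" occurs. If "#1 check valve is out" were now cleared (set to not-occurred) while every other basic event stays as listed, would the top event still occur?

Counterfactual: set "#1 check valve is out" to not occurred.
Vaporizer chain fails [AND]: Supply hose malfunctions=occurs, Right fresh-gas outlet degraded=not, Secondary O2 cylinder malfunctions=occurs, #1 check valve is out=not → not all inputs occur → does not occur.
Cylinder backup lost [OR]: Vaporizer chain fails=not, Auxiliary APL valve is down=occurs, A flowmeter trips=not, North pipeline inlet faulted=not → at least one input occurs → occurs.
O2 supply down [OR]: Pressure regulator is out=not, Standby vaporizer faulted=not, Cylinder backup lost=occurs, C CO2 absorber degraded=not → at least one input occurs → occurs.
Anesthesia gas delivery interrupted [AND]: O2 supply down=occurs, Outboard pressure regulator 2 is out=occurs → all inputs occur → occurs.

Yes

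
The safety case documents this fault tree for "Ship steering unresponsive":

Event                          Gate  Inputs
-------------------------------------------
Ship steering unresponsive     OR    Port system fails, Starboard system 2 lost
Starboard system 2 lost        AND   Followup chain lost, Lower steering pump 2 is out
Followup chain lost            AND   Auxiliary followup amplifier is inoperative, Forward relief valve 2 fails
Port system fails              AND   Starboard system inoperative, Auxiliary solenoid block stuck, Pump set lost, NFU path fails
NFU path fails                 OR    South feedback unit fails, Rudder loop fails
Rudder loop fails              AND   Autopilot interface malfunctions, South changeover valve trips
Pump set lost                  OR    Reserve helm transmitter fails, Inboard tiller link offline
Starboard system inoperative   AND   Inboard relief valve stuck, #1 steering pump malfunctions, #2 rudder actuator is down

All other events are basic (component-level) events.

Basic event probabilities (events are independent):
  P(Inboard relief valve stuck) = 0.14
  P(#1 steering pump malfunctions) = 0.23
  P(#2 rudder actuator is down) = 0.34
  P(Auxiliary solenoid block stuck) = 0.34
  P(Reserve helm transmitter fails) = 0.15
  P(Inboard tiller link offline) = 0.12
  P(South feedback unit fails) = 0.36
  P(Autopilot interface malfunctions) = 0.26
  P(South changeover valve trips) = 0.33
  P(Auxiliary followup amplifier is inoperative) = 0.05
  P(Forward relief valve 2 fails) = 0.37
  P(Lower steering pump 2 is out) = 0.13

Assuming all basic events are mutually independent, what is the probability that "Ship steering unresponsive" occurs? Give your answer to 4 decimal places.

P(Starboard system inoperative) [AND] = 0.14 × 0.23 × 0.34 = 0.010948
P(Pump set lost) [OR] = 1 − (1−0.15) × (1−0.12) = 0.252000
P(Rudder loop fails) [AND] = 0.26 × 0.33 = 0.085800
P(NFU path fails) [OR] = 1 − (1−0.36) × (1−0.085800) = 0.414912
P(Port system fails) [AND] = 0.010948 × 0.34 × 0.252000 × 0.414912 = 0.000389
P(Followup chain lost) [AND] = 0.05 × 0.37 = 0.018500
P(Starboard system 2 lost) [AND] = 0.018500 × 0.13 = 0.002405
P(Ship steering unresponsive) [OR] = 1 − (1−0.000389) × (1−0.002405) = 0.002793
Rounded to 4 decimal places: P(Ship steering unresponsive) ≈ 0.0028.

0.0028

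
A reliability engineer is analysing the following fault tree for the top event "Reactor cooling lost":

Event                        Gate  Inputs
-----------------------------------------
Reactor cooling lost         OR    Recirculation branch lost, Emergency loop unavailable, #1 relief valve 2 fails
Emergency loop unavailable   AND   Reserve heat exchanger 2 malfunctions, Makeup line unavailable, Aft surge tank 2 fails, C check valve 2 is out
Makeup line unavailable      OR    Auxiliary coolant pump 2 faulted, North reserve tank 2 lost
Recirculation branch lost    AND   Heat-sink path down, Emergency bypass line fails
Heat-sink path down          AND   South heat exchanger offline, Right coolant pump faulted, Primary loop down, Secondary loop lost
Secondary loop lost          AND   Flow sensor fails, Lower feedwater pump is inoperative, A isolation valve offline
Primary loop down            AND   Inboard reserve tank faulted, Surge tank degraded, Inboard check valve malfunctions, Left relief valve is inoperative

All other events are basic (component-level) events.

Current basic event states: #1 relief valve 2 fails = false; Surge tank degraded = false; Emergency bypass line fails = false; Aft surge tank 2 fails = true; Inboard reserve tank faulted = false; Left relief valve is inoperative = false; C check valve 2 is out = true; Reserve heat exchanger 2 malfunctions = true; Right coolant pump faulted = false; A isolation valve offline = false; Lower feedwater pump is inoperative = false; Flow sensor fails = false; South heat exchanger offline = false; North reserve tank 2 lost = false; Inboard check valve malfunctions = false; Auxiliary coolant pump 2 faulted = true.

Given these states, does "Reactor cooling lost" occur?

Primary loop down [AND]: Inboard reserve tank faulted=not, Surge tank degraded=not, Inboard check valve malfunctions=not, Left relief valve is inoperative=not → not all inputs occur → does not occur.
Secondary loop lost [AND]: Flow sensor fails=not, Lower feedwater pump is inoperative=not, A isolation valve offline=not → not all inputs occur → does not occur.
Heat-sink path down [AND]: South heat exchanger offline=not, Right coolant pump faulted=not, Primary loop down=not, Secondary loop lost=not → not all inputs occur → does not occur.
Recirculation branch lost [AND]: Heat-sink path down=not, Emergency bypass line fails=not → not all inputs occur → does not occur.
Makeup line unavailable [OR]: Auxiliary coolant pump 2 faulted=occurs, North reserve tank 2 lost=not → at least one input occurs → occurs.
Emergency loop unavailable [AND]: Reserve heat exchanger 2 malfunctions=occurs, Makeup line unavailable=occurs, Aft surge tank 2 fails=occurs, C check valve 2 is out=occurs → all inputs occur → occurs.
Reactor cooling lost [OR]: Recirculation branch lost=not, Emergency loop unavailable=occurs, #1 relief valve 2 fails=not → at least one input occurs → occurs.

Yes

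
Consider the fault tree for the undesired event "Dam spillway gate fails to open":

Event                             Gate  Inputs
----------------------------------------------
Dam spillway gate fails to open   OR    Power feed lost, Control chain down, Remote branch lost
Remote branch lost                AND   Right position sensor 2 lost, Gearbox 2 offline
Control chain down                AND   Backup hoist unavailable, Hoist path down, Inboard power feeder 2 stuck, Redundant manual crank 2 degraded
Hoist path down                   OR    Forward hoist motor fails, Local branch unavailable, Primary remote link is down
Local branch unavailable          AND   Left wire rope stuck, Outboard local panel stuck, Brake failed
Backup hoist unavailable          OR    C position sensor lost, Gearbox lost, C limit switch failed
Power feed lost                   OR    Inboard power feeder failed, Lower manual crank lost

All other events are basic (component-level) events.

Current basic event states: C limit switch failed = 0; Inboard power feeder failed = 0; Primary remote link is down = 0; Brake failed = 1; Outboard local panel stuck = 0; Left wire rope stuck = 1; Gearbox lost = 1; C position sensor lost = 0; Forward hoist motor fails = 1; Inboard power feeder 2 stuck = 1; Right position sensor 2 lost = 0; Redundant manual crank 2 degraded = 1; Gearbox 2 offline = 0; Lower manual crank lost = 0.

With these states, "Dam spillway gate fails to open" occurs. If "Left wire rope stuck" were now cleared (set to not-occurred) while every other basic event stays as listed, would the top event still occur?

Counterfactual: set "Left wire rope stuck" to not occurred.
Power feed lost [OR]: Inboard power feeder failed=not, Lower manual crank lost=not → no input occurs → does not occur.
Backup hoist unavailable [OR]: C position sensor lost=not, Gearbox lost=occurs, C limit switch failed=not → at least one input occurs → occurs.
Local branch unavailable [AND]: Left wire rope stuck=not, Outboard local panel stuck=not, Brake failed=occurs → not all inputs occur → does not occur.
Hoist path down [OR]: Forward hoist motor fails=occurs, Local branch unavailable=not, Primary remote link is down=not → at least one input occurs → occurs.
Control chain down [AND]: Backup hoist unavailable=occurs, Hoist path down=occurs, Inboard power feeder 2 stuck=occurs, Redundant manual crank 2 degraded=occurs → all inputs occur → occurs.
Remote branch lost [AND]: Right position sensor 2 lost=not, Gearbox 2 offline=not → not all inputs occur → does not occur.
Dam spillway gate fails to open [OR]: Power feed lost=not, Control chain down=occurs, Remote branch lost=not → at least one input occurs → occurs.

Yes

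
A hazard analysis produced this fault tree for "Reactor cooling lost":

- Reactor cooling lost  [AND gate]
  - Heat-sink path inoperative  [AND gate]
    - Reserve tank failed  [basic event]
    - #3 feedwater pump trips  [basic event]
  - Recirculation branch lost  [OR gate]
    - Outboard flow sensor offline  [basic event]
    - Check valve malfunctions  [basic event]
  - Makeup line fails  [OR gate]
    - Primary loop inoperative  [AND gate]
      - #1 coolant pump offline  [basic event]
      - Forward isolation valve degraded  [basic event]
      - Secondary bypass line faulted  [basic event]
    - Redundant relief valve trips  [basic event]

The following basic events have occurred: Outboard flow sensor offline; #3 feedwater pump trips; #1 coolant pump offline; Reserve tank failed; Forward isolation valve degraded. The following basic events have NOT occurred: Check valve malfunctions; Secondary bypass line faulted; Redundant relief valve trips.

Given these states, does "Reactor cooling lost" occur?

No

Heat-sink path inoperative [AND]: Reserve tank failed=occurs, #3 feedwater pump trips=occurs → all inputs occur → occurs.
Recirculation branch lost [OR]: Outboard flow sensor offline=occurs, Check valve malfunctions=not → at least one input occurs → occurs.
Primary loop inoperative [AND]: #1 coolant pump offline=occurs, Forward isolation valve degraded=occurs, Secondary bypass line faulted=not → not all inputs occur → does not occur.
Makeup line fails [OR]: Primary loop inoperative=not, Redundant relief valve trips=not → no input occurs → does not occur.
Reactor cooling lost [AND]: Heat-sink path inoperative=occurs, Recirculation branch lost=occurs, Makeup line fails=not → not all inputs occur → does not occur.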